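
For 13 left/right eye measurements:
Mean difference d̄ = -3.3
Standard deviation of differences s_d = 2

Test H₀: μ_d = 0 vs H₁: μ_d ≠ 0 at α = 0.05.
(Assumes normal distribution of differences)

Answer: t = -5.9492, reject H₀

Derivation:
df = n - 1 = 12
SE = s_d/√n = 2/√13 = 0.5547
t = d̄/SE = -3.3/0.5547 = -5.9492
Critical value: t_{0.025,12} = ±2.179
p-value ≈ 0.0001
Decision: reject H₀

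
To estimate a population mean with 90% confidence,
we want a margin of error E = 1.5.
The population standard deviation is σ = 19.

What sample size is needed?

Answer: n = 435

Derivation:
z_0.05 = 1.645
n = (z×σ/E)² = (1.645×19/1.5)²
n = 434.1667
Round up: n = 435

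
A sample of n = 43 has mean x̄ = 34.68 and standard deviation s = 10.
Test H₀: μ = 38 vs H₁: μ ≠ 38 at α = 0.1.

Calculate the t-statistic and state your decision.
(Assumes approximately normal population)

Answer: t = -2.1770, reject H₀

Derivation:
df = n - 1 = 42
SE = s/√n = 10/√43 = 1.5250
t = (x̄ - μ₀)/SE = (34.68 - 38)/1.5250 = -2.1770
Critical value: t_{0.05,42} = ±1.682
p-value ≈ 0.0352
Decision: reject H₀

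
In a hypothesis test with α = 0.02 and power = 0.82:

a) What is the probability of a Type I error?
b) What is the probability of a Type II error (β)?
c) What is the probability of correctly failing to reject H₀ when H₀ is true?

a) Type I error probability = α = 0.02
b) Power = P(reject H₀ | H₁ true) = 1 - β = 0.82, so Type II error probability = β = 1 - Power = 0.18
c) P(fail to reject H₀ | H₀ true) = 1 - α = 0.98

Answer: a) 0.02, b) 0.18, c) 0.98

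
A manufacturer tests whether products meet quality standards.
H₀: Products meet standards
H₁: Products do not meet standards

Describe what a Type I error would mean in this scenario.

A Type I error (probability α) occurs when we reject a true H₀.
A Type II error (probability β) occurs when we fail to reject a false H₀.

Answer: Rejecting good products that actually meet standards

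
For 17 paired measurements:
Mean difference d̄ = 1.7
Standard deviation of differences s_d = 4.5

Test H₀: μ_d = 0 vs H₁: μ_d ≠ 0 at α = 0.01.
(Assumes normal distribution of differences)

df = n - 1 = 16
SE = s_d/√n = 4.5/√17 = 1.0914
t = d̄/SE = 1.7/1.0914 = 1.5576
Critical value: t_{0.005,16} = ±2.921
p-value ≈ 0.1389
Decision: fail to reject H₀

Answer: t = 1.5576, fail to reject H₀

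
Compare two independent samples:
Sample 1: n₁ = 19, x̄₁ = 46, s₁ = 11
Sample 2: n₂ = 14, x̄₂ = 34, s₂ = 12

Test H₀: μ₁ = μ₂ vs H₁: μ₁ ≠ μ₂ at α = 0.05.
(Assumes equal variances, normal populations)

Answer: t = 2.9807, reject H₀

Derivation:
Pooled variance: s²_p = [18×11² + 13×12²]/(31) = 130.6452
s_p = 11.4300
SE = s_p×√(1/n₁ + 1/n₂) = 11.4300×√(1/19 + 1/14) = 4.0259
t = (x̄₁ - x̄₂)/SE = (46 - 34)/4.0259 = 2.9807
df = 31, t-critical = ±2.040
Decision: reject H₀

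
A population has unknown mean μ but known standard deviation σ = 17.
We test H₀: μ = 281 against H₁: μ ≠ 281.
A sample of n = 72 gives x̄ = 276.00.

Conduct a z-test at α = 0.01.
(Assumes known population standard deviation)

Standard error: SE = σ/√n = 17/√72 = 2.0035
z-statistic: z = (x̄ - μ₀)/SE = (276.00 - 281)/2.0035 = -2.4956
Critical value: ±2.576
p-value = 0.0126
Decision: fail to reject H₀

Answer: z = -2.4956, fail to reject H₀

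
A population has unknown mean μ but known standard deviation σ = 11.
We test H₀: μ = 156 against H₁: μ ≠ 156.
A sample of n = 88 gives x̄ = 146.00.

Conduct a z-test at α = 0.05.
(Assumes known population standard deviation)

Standard error: SE = σ/√n = 11/√88 = 1.1726
z-statistic: z = (x̄ - μ₀)/SE = (146.00 - 156)/1.1726 = -8.5281
Critical value: ±1.960
p-value < 0.0001
Decision: reject H₀

Answer: z = -8.5281, reject H₀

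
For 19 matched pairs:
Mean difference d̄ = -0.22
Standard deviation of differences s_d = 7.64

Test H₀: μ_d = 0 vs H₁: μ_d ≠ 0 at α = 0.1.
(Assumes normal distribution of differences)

df = n - 1 = 18
SE = s_d/√n = 7.64/√19 = 1.7527
t = d̄/SE = -0.22/1.7527 = -0.1255
Critical value: t_{0.05,18} = ±1.734
p-value ≈ 0.9015
Decision: fail to reject H₀

Answer: t = -0.1255, fail to reject H₀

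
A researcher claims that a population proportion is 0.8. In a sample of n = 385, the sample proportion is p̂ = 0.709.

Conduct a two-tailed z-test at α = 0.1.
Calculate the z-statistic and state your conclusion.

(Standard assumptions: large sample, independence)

H₀: p = 0.8, H₁: p ≠ 0.8
Standard error: SE = √(p₀(1-p₀)/n) = √(0.8×0.2/385) = 0.020386
z-statistic: z = (p̂ - p₀)/SE = (0.709 - 0.8)/0.020386 = -4.4638
Critical value: z_0.05 = ±1.645
p-value < 0.0001
Decision: reject H₀ at α = 0.1

Answer: z = -4.4638, reject H₀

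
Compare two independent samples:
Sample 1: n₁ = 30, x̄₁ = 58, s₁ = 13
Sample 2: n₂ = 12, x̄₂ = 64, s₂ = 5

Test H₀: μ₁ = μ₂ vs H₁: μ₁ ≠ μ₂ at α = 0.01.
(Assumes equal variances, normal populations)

Pooled variance: s²_p = [29×13² + 11×5²]/(40) = 129.4000
s_p = 11.3754
SE = s_p×√(1/n₁ + 1/n₂) = 11.3754×√(1/30 + 1/12) = 3.8854
t = (x̄₁ - x̄₂)/SE = (58 - 64)/3.8854 = -1.5442
df = 40, t-critical = ±2.704
Decision: fail to reject H₀

Answer: t = -1.5442, fail to reject H₀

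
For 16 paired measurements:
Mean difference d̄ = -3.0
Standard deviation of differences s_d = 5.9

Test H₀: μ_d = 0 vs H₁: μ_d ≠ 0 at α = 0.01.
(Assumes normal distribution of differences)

df = n - 1 = 15
SE = s_d/√n = 5.9/√16 = 1.4750
t = d̄/SE = -3.0/1.4750 = -2.0339
Critical value: t_{0.005,15} = ±2.947
p-value ≈ 0.0600
Decision: fail to reject H₀

Answer: t = -2.0339, fail to reject H₀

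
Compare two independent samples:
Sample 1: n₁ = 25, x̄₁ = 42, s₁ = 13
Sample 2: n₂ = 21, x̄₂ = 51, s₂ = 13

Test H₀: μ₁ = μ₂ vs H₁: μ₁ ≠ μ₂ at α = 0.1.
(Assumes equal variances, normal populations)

Pooled variance: s²_p = [24×13² + 20×13²]/(44) = 169.0000
s_p = 13.0000
SE = s_p×√(1/n₁ + 1/n₂) = 13.0000×√(1/25 + 1/21) = 3.8481
t = (x̄₁ - x̄₂)/SE = (42 - 51)/3.8481 = -2.3388
df = 44, t-critical = ±1.680
Decision: reject H₀

Answer: t = -2.3388, reject H₀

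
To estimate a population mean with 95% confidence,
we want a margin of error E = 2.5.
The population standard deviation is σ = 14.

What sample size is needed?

Answer: n = 121

Derivation:
z_0.025 = 1.960
n = (z×σ/E)² = (1.960×14/2.5)²
n = 120.4726
Round up: n = 121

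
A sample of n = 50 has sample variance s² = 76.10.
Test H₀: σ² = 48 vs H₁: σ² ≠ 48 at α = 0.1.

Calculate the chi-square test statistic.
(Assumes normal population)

Answer: χ² = 77.6854, reject H₀

Derivation:
df = n - 1 = 49
χ² = (n-1)s²/σ₀² = 49×76.10/48 = 77.6854
Critical values: χ²_{0.95,49} = 33.930, χ²_{0.05,49} = 66.339
Rejection region: χ² < 33.930 or χ² > 66.339
Decision: reject H₀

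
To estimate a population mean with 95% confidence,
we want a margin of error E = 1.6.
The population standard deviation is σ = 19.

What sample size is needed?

z_0.025 = 1.960
n = (z×σ/E)² = (1.960×19/1.6)²
n = 541.7256
Round up: n = 542

Answer: n = 542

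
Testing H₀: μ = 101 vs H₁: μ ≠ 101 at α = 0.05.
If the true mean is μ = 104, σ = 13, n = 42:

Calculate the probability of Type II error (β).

SE = σ/√n = 13/√42 = 2.0059
Critical values: μ₀ ± z_0.025×SE = 101 ± 1.960×2.0059
Acceptance region: (97.0684, 104.9316)
Under H₁ (μ = 104): z_high = (104.9316 - 104)/2.0059 = 0.4644, z_low = (97.0684 - 104)/2.0059 = -3.4556
β = P(not reject | H₁) = Φ(0.4644) - Φ(-3.4556) ≈ 0.6785

Answer: β ≈ 0.6785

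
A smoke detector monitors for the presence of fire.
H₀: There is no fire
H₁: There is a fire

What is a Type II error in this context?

Answer: The alarm fails to sound when there actually is a fire

Derivation:
Type I error: rejecting H₀ when it is actually true (false positive).
Type II error: failing to reject H₀ when H₁ is actually true (false negative).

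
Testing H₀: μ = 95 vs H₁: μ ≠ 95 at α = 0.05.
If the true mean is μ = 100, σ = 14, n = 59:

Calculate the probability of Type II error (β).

SE = σ/√n = 14/√59 = 1.8226
Critical values: μ₀ ± z_0.025×SE = 95 ± 1.960×1.8226
Acceptance region: (91.4277, 98.5723)
Under H₁ (μ = 100): z_high = (98.5723 - 100)/1.8226 = -0.7833, z_low = (91.4277 - 100)/1.8226 = -4.7033
β = P(not reject | H₁) = Φ(-0.7833) - Φ(-4.7033) ≈ 0.2167

Answer: β ≈ 0.2167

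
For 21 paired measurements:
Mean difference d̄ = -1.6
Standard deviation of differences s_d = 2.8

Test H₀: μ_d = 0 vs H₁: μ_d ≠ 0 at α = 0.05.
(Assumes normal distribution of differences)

Answer: t = -2.6187, reject H₀

Derivation:
df = n - 1 = 20
SE = s_d/√n = 2.8/√21 = 0.6110
t = d̄/SE = -1.6/0.6110 = -2.6187
Critical value: t_{0.025,20} = ±2.086
p-value ≈ 0.0164
Decision: reject H₀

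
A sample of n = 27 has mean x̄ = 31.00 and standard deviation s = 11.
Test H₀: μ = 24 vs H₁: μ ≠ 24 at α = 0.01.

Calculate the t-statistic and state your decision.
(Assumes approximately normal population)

Answer: t = 3.3066, reject H₀

Derivation:
df = n - 1 = 26
SE = s/√n = 11/√27 = 2.1170
t = (x̄ - μ₀)/SE = (31.00 - 24)/2.1170 = 3.3066
Critical value: t_{0.005,26} = ±2.779
p-value ≈ 0.0028
Decision: reject H₀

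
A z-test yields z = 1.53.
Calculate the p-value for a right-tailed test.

For z = 1.53:
p = P(Z > 1.53) = 1 - Φ(1.53) = 0.0630

Answer: p-value ≈ 0.0630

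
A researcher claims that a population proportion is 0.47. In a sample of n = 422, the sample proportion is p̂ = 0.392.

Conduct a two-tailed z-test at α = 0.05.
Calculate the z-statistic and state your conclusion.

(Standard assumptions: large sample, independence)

H₀: p = 0.47, H₁: p ≠ 0.47
Standard error: SE = √(p₀(1-p₀)/n) = √(0.47×0.53/422) = 0.024296
z-statistic: z = (p̂ - p₀)/SE = (0.392 - 0.47)/0.024296 = -3.2104
Critical value: z_0.025 = ±1.960
p-value = 0.0013
Decision: reject H₀ at α = 0.05

Answer: z = -3.2104, reject H₀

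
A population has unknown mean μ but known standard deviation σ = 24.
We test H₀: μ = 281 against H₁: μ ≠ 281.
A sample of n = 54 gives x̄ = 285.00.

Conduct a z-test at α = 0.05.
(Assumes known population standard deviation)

Answer: z = 1.2247, fail to reject H₀

Derivation:
Standard error: SE = σ/√n = 24/√54 = 3.2660
z-statistic: z = (x̄ - μ₀)/SE = (285.00 - 281)/3.2660 = 1.2247
Critical value: ±1.960
p-value = 0.2207
Decision: fail to reject H₀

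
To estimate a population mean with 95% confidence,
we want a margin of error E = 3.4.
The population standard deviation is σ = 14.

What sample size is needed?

Answer: n = 66

Derivation:
z_0.025 = 1.960
n = (z×σ/E)² = (1.960×14/3.4)²
n = 65.1344
Round up: n = 66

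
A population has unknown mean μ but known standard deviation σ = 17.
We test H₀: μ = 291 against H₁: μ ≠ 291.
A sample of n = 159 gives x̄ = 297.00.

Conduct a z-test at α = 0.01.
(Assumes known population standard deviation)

Answer: z = 4.4504, reject H₀

Derivation:
Standard error: SE = σ/√n = 17/√159 = 1.3482
z-statistic: z = (x̄ - μ₀)/SE = (297.00 - 291)/1.3482 = 4.4504
Critical value: ±2.576
p-value < 0.0001
Decision: reject H₀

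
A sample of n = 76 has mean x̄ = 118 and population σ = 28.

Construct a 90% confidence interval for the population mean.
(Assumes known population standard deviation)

Confidence level: 90%, α = 0.1
z_0.05 = 1.645
SE = σ/√n = 28/√76 = 3.2118
Margin of error = 1.645 × 3.2118 = 5.2834
CI: x̄ ± margin = 118 ± 5.2834
CI: (112.7166, 123.2834)

Answer: (112.7166, 123.2834)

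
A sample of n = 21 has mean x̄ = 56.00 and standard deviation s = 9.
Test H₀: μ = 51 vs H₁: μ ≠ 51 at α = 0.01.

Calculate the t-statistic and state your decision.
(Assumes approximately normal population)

df = n - 1 = 20
SE = s/√n = 9/√21 = 1.9640
t = (x̄ - μ₀)/SE = (56.00 - 51)/1.9640 = 2.5458
Critical value: t_{0.005,20} = ±2.845
p-value ≈ 0.0192
Decision: fail to reject H₀

Answer: t = 2.5458, fail to reject H₀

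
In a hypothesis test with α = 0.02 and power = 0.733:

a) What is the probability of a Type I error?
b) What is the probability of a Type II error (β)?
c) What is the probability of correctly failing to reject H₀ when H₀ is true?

a) Type I error probability = α = 0.02
b) Power = P(reject H₀ | H₁ true) = 1 - β = 0.733, so Type II error probability = β = 1 - Power = 0.267
c) P(fail to reject H₀ | H₀ true) = 1 - α = 0.98

Answer: a) 0.02, b) 0.267, c) 0.98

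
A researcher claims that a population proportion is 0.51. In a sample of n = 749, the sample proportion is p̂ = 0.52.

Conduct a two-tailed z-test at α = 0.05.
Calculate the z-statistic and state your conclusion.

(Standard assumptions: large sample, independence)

Answer: z = 0.5475, fail to reject H₀

Derivation:
H₀: p = 0.51, H₁: p ≠ 0.51
Standard error: SE = √(p₀(1-p₀)/n) = √(0.51×0.49/749) = 0.018266
z-statistic: z = (p̂ - p₀)/SE = (0.52 - 0.51)/0.018266 = 0.5475
Critical value: z_0.025 = ±1.960
p-value = 0.5840
Decision: fail to reject H₀ at α = 0.05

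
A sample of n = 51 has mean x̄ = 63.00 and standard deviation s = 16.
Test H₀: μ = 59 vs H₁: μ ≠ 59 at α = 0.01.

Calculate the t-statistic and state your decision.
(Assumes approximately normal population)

Answer: t = 1.7854, fail to reject H₀

Derivation:
df = n - 1 = 50
SE = s/√n = 16/√51 = 2.2404
t = (x̄ - μ₀)/SE = (63.00 - 59)/2.2404 = 1.7854
Critical value: t_{0.005,50} = ±2.678
p-value ≈ 0.0803
Decision: fail to reject H₀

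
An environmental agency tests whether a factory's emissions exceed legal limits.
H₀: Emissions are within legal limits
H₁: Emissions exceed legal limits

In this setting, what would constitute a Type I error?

Answer: Citing a compliant factory for excess emissions

Derivation:
Type I error: rejecting H₀ when it is actually true (false positive).
Type II error: failing to reject H₀ when H₁ is actually true (false negative).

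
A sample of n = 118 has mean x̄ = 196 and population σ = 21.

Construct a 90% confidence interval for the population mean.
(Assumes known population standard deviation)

Confidence level: 90%, α = 0.1
z_0.05 = 1.645
SE = σ/√n = 21/√118 = 1.9332
Margin of error = 1.645 × 1.9332 = 3.1801
CI: x̄ ± margin = 196 ± 3.1801
CI: (192.8199, 199.1801)

Answer: (192.8199, 199.1801)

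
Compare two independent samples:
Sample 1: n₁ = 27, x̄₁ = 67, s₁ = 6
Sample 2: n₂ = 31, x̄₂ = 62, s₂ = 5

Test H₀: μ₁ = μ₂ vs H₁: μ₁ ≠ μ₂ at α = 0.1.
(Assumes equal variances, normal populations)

Pooled variance: s²_p = [26×6² + 30×5²]/(56) = 30.1071
s_p = 5.4870
SE = s_p×√(1/n₁ + 1/n₂) = 5.4870×√(1/27 + 1/31) = 1.4444
t = (x̄₁ - x̄₂)/SE = (67 - 62)/1.4444 = 3.4616
df = 56, t-critical = ±1.673
Decision: reject H₀

Answer: t = 3.4616, reject H₀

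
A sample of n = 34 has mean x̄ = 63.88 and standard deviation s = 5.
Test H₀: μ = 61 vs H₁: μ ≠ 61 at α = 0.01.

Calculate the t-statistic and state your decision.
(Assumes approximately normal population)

Answer: t = 3.3586, reject H₀

Derivation:
df = n - 1 = 33
SE = s/√n = 5/√34 = 0.8575
t = (x̄ - μ₀)/SE = (63.88 - 61)/0.8575 = 3.3586
Critical value: t_{0.005,33} = ±2.733
p-value ≈ 0.0020
Decision: reject H₀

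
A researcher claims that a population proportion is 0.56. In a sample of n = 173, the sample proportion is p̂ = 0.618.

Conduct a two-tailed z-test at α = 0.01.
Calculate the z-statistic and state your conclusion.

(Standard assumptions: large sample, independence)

H₀: p = 0.56, H₁: p ≠ 0.56
Standard error: SE = √(p₀(1-p₀)/n) = √(0.56×0.44/173) = 0.037740
z-statistic: z = (p̂ - p₀)/SE = (0.618 - 0.56)/0.037740 = 1.5368
Critical value: z_0.005 = ±2.576
p-value = 0.1243
Decision: fail to reject H₀ at α = 0.01

Answer: z = 1.5368, fail to reject H₀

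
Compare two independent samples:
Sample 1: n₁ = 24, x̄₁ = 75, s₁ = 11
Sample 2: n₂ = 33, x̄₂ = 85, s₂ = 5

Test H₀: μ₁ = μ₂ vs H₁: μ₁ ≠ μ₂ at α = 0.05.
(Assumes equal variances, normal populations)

Answer: t = -4.6183, reject H₀

Derivation:
Pooled variance: s²_p = [23×11² + 32×5²]/(55) = 65.1455
s_p = 8.0713
SE = s_p×√(1/n₁ + 1/n₂) = 8.0713×√(1/24 + 1/33) = 2.1653
t = (x̄₁ - x̄₂)/SE = (75 - 85)/2.1653 = -4.6183
df = 55, t-critical = ±2.004
Decision: reject H₀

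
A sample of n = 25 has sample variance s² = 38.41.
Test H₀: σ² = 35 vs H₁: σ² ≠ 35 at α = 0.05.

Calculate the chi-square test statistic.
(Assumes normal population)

df = n - 1 = 24
χ² = (n-1)s²/σ₀² = 24×38.41/35 = 26.3383
Critical values: χ²_{0.975,24} = 12.401, χ²_{0.025,24} = 39.364
Rejection region: χ² < 12.401 or χ² > 39.364
Decision: fail to reject H₀

Answer: χ² = 26.3383, fail to reject H₀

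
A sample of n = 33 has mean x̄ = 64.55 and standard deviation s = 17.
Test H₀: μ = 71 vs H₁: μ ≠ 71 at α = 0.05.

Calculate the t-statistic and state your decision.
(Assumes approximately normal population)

Answer: t = -2.1796, reject H₀

Derivation:
df = n - 1 = 32
SE = s/√n = 17/√33 = 2.9593
t = (x̄ - μ₀)/SE = (64.55 - 71)/2.9593 = -2.1796
Critical value: t_{0.025,32} = ±2.037
p-value ≈ 0.0368
Decision: reject H₀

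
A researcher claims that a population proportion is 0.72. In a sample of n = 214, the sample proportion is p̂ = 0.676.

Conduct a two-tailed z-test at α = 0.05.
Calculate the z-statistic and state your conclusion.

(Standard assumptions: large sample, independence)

H₀: p = 0.72, H₁: p ≠ 0.72
Standard error: SE = √(p₀(1-p₀)/n) = √(0.72×0.28/214) = 0.030693
z-statistic: z = (p̂ - p₀)/SE = (0.676 - 0.72)/0.030693 = -1.4336
Critical value: z_0.025 = ±1.960
p-value = 0.1517
Decision: fail to reject H₀ at α = 0.05

Answer: z = -1.4336, fail to reject H₀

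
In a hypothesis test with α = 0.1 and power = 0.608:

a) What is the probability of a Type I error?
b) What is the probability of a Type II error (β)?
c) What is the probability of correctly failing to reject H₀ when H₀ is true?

Answer: a) 0.1, b) 0.392, c) 0.9

Derivation:
a) Type I error probability = α = 0.1
b) Power = P(reject H₀ | H₁ true) = 1 - β = 0.608, so Type II error probability = β = 1 - Power = 0.392
c) P(fail to reject H₀ | H₀ true) = 1 - α = 0.9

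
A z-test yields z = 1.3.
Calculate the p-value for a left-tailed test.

Answer: p-value ≈ 0.9032

Derivation:
For z = 1.3:
p = P(Z < 1.3) = Φ(1.3) = 0.9032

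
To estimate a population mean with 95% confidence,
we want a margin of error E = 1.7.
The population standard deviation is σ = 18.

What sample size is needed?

Answer: n = 431

Derivation:
z_0.025 = 1.960
n = (z×σ/E)² = (1.960×18/1.7)²
n = 430.6846
Round up: n = 431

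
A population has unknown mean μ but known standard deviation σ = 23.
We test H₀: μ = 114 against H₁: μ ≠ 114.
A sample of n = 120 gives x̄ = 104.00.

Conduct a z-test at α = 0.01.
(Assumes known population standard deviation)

Standard error: SE = σ/√n = 23/√120 = 2.0996
z-statistic: z = (x̄ - μ₀)/SE = (104.00 - 114)/2.0996 = -4.7628
Critical value: ±2.576
p-value < 0.0001
Decision: reject H₀

Answer: z = -4.7628, reject H₀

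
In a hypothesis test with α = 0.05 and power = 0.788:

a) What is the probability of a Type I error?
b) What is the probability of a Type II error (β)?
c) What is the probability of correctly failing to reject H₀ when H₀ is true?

a) Type I error probability = α = 0.05
b) Power = P(reject H₀ | H₁ true) = 1 - β = 0.788, so Type II error probability = β = 1 - Power = 0.212
c) P(fail to reject H₀ | H₀ true) = 1 - α = 0.95

Answer: a) 0.05, b) 0.212, c) 0.95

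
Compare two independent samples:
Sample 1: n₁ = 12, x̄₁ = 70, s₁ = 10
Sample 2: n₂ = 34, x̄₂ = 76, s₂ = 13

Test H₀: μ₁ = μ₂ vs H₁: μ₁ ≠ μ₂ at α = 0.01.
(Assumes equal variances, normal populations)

Answer: t = -1.4506, fail to reject H₀

Derivation:
Pooled variance: s²_p = [11×10² + 33×13²]/(44) = 151.7500
s_p = 12.3187
SE = s_p×√(1/n₁ + 1/n₂) = 12.3187×√(1/12 + 1/34) = 4.1363
t = (x̄₁ - x̄₂)/SE = (70 - 76)/4.1363 = -1.4506
df = 44, t-critical = ±2.692
Decision: fail to reject H₀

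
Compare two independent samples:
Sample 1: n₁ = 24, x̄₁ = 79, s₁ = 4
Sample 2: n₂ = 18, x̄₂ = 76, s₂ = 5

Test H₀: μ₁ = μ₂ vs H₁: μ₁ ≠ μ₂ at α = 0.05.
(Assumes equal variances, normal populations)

Pooled variance: s²_p = [23×4² + 17×5²]/(40) = 19.8250
s_p = 4.4525
SE = s_p×√(1/n₁ + 1/n₂) = 4.4525×√(1/24 + 1/18) = 1.3883
t = (x̄₁ - x̄₂)/SE = (79 - 76)/1.3883 = 2.1609
df = 40, t-critical = ±2.021
Decision: reject H₀

Answer: t = 2.1609, reject H₀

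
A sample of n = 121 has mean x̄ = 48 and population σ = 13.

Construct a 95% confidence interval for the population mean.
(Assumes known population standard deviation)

Answer: (45.6837, 50.3163)

Derivation:
Confidence level: 95%, α = 0.05
z_0.025 = 1.960
SE = σ/√n = 13/√121 = 1.1818
Margin of error = 1.960 × 1.1818 = 2.3163
CI: x̄ ± margin = 48 ± 2.3163
CI: (45.6837, 50.3163)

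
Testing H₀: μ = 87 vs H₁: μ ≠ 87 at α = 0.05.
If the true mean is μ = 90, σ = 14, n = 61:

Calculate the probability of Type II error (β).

Answer: β ≈ 0.6126

Derivation:
SE = σ/√n = 14/√61 = 1.7925
Critical values: μ₀ ± z_0.025×SE = 87 ± 1.960×1.7925
Acceptance region: (83.4867, 90.5133)
Under H₁ (μ = 90): z_high = (90.5133 - 90)/1.7925 = 0.2864, z_low = (83.4867 - 90)/1.7925 = -3.6336
β = P(not reject | H₁) = Φ(0.2864) - Φ(-3.6336) ≈ 0.6126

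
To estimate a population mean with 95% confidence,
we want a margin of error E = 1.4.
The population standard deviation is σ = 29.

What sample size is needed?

Answer: n = 1649

Derivation:
z_0.025 = 1.960
n = (z×σ/E)² = (1.960×29/1.4)²
n = 1648.3600
Round up: n = 1649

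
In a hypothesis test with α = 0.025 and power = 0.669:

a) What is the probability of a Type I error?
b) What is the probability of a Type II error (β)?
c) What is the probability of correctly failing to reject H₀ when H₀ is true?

Answer: a) 0.025, b) 0.331, c) 0.975

Derivation:
a) Type I error probability = α = 0.025
b) Power = P(reject H₀ | H₁ true) = 1 - β = 0.669, so Type II error probability = β = 1 - Power = 0.331
c) P(fail to reject H₀ | H₀ true) = 1 - α = 0.975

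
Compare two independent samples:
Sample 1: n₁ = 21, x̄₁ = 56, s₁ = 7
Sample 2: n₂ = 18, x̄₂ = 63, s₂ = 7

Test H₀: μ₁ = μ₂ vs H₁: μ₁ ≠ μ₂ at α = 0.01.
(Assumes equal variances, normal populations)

Answer: t = -3.1132, reject H₀

Derivation:
Pooled variance: s²_p = [20×7² + 17×7²]/(37) = 49.0000
s_p = 7.0000
SE = s_p×√(1/n₁ + 1/n₂) = 7.0000×√(1/21 + 1/18) = 2.2485
t = (x̄₁ - x̄₂)/SE = (56 - 63)/2.2485 = -3.1132
df = 37, t-critical = ±2.715
Decision: reject H₀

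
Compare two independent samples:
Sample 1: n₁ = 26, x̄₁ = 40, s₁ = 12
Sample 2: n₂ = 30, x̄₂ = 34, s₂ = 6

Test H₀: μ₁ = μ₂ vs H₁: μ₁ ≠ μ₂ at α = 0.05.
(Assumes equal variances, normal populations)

Answer: t = 2.4147, reject H₀

Derivation:
Pooled variance: s²_p = [25×12² + 29×6²]/(54) = 86.0000
s_p = 9.2736
SE = s_p×√(1/n₁ + 1/n₂) = 9.2736×√(1/26 + 1/30) = 2.4848
t = (x̄₁ - x̄₂)/SE = (40 - 34)/2.4848 = 2.4147
df = 54, t-critical = ±2.005
Decision: reject H₀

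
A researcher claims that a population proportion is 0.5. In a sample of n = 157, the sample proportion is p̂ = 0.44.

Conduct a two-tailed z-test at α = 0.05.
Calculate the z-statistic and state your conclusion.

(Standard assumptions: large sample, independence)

Answer: z = -1.5036, fail to reject H₀

Derivation:
H₀: p = 0.5, H₁: p ≠ 0.5
Standard error: SE = √(p₀(1-p₀)/n) = √(0.5×0.5/157) = 0.039904
z-statistic: z = (p̂ - p₀)/SE = (0.44 - 0.5)/0.039904 = -1.5036
Critical value: z_0.025 = ±1.960
p-value = 0.1327
Decision: fail to reject H₀ at α = 0.05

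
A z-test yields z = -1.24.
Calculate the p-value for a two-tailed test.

Answer: p-value ≈ 0.2150

Derivation:
For z = -1.24:
p = 2×P(Z > |-1.24|) = 2×(1 - Φ(1.24)) = 0.2150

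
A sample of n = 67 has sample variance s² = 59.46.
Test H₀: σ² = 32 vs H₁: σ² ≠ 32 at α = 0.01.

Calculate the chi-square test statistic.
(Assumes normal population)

Answer: χ² = 122.6363, reject H₀

Derivation:
df = n - 1 = 66
χ² = (n-1)s²/σ₀² = 66×59.46/32 = 122.6363
Critical values: χ²_{0.995,66} = 40.158, χ²_{0.005,66} = 99.330
Rejection region: χ² < 40.158 or χ² > 99.330
Decision: reject H₀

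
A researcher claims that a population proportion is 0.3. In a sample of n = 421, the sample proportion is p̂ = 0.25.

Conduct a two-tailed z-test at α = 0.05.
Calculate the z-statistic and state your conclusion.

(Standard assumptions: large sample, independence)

Answer: z = -2.2387, reject H₀

Derivation:
H₀: p = 0.3, H₁: p ≠ 0.3
Standard error: SE = √(p₀(1-p₀)/n) = √(0.3×0.7/421) = 0.022334
z-statistic: z = (p̂ - p₀)/SE = (0.25 - 0.3)/0.022334 = -2.2387
Critical value: z_0.025 = ±1.960
p-value = 0.0252
Decision: reject H₀ at α = 0.05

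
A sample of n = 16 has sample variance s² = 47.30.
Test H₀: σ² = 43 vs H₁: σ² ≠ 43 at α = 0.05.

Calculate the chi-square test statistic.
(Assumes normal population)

Answer: χ² = 16.5000, fail to reject H₀

Derivation:
df = n - 1 = 15
χ² = (n-1)s²/σ₀² = 15×47.30/43 = 16.5000
Critical values: χ²_{0.975,15} = 6.262, χ²_{0.025,15} = 27.488
Rejection region: χ² < 6.262 or χ² > 27.488
Decision: fail to reject H₀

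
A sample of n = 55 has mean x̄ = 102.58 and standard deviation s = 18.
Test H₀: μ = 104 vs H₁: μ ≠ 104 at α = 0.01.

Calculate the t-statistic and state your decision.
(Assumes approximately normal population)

df = n - 1 = 54
SE = s/√n = 18/√55 = 2.4271
t = (x̄ - μ₀)/SE = (102.58 - 104)/2.4271 = -0.5851
Critical value: t_{0.005,54} = ±2.670
p-value ≈ 0.5609
Decision: fail to reject H₀

Answer: t = -0.5851, fail to reject H₀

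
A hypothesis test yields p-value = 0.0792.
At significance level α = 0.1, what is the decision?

Compare p-value to α:
0.0792 < 0.1
Decision: reject H₀

Answer: reject H₀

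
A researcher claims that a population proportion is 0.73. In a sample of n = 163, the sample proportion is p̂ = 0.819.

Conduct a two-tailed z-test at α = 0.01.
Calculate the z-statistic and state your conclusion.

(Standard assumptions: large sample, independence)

H₀: p = 0.73, H₁: p ≠ 0.73
Standard error: SE = √(p₀(1-p₀)/n) = √(0.73×0.27/163) = 0.034774
z-statistic: z = (p̂ - p₀)/SE = (0.819 - 0.73)/0.034774 = 2.5594
Critical value: z_0.005 = ±2.576
p-value = 0.0105
Decision: fail to reject H₀ at α = 0.01

Answer: z = 2.5594, fail to reject H₀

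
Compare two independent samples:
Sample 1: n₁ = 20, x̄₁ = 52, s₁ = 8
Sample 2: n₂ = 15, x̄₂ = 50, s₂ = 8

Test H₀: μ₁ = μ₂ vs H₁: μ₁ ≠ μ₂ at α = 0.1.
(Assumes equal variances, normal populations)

Answer: t = 0.7319, fail to reject H₀

Derivation:
Pooled variance: s²_p = [19×8² + 14×8²]/(33) = 64.0000
s_p = 8.0000
SE = s_p×√(1/n₁ + 1/n₂) = 8.0000×√(1/20 + 1/15) = 2.7325
t = (x̄₁ - x̄₂)/SE = (52 - 50)/2.7325 = 0.7319
df = 33, t-critical = ±1.692
Decision: fail to reject H₀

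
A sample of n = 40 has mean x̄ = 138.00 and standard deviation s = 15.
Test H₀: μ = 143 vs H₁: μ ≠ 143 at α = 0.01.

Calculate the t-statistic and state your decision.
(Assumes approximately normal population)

Answer: t = -2.1082, fail to reject H₀

Derivation:
df = n - 1 = 39
SE = s/√n = 15/√40 = 2.3717
t = (x̄ - μ₀)/SE = (138.00 - 143)/2.3717 = -2.1082
Critical value: t_{0.005,39} = ±2.708
p-value ≈ 0.0415
Decision: fail to reject H₀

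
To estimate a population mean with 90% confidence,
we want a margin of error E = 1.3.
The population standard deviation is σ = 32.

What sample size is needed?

z_0.05 = 1.645
n = (z×σ/E)² = (1.645×32/1.3)²
n = 1639.6270
Round up: n = 1640

Answer: n = 1640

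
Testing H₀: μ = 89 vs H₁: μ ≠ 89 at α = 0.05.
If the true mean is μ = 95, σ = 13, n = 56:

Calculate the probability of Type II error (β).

Answer: β ≈ 0.0676

Derivation:
SE = σ/√n = 13/√56 = 1.7372
Critical values: μ₀ ± z_0.025×SE = 89 ± 1.960×1.7372
Acceptance region: (85.5951, 92.4049)
Under H₁ (μ = 95): z_high = (92.4049 - 95)/1.7372 = -1.4938, z_low = (85.5951 - 95)/1.7372 = -5.4138
β = P(not reject | H₁) = Φ(-1.4938) - Φ(-5.4138) ≈ 0.0676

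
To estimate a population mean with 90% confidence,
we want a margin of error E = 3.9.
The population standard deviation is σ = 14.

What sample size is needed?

Answer: n = 35

Derivation:
z_0.05 = 1.645
n = (z×σ/E)² = (1.645×14/3.9)²
n = 34.8705
Round up: n = 35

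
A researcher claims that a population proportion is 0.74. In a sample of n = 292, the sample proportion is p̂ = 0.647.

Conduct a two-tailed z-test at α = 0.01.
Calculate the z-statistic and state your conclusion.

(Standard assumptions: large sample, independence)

H₀: p = 0.74, H₁: p ≠ 0.74
Standard error: SE = √(p₀(1-p₀)/n) = √(0.74×0.26/292) = 0.025669
z-statistic: z = (p̂ - p₀)/SE = (0.647 - 0.74)/0.025669 = -3.6230
Critical value: z_0.005 = ±2.576
p-value = 0.0003
Decision: reject H₀ at α = 0.01

Answer: z = -3.6230, reject H₀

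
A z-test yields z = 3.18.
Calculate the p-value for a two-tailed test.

Answer: p-value ≈ 0.0015

Derivation:
For z = 3.18:
p = 2×P(Z > |3.18|) = 2×(1 - Φ(3.18)) = 0.0015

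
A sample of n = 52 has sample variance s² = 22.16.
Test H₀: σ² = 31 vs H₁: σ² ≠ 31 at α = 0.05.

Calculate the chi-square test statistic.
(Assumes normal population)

Answer: χ² = 36.4568, fail to reject H₀

Derivation:
df = n - 1 = 51
χ² = (n-1)s²/σ₀² = 51×22.16/31 = 36.4568
Critical values: χ²_{0.975,51} = 33.162, χ²_{0.025,51} = 72.616
Rejection region: χ² < 33.162 or χ² > 72.616
Decision: fail to reject H₀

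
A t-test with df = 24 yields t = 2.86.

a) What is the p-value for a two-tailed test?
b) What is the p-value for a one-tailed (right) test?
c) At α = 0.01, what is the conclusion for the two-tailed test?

Using t-distribution with df = 24:
a) Two-tailed: p = 2×P(T > 2.86) = 0.0086
b) One-tailed: p = P(T > 2.86) = 0.0043
c) 0.0086 < 0.01, reject H₀

Answer: a) 0.0086, b) 0.0043, c) reject H₀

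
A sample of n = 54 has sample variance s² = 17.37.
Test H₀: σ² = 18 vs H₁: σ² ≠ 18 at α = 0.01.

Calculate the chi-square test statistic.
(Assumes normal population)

df = n - 1 = 53
χ² = (n-1)s²/σ₀² = 53×17.37/18 = 51.1450
Critical values: χ²_{0.995,53} = 30.230, χ²_{0.005,53} = 83.253
Rejection region: χ² < 30.230 or χ² > 83.253
Decision: fail to reject H₀

Answer: χ² = 51.1450, fail to reject H₀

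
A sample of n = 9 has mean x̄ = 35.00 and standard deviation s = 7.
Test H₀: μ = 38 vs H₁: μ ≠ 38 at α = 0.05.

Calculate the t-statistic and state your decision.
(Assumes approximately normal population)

Answer: t = -1.2857, fail to reject H₀

Derivation:
df = n - 1 = 8
SE = s/√n = 7/√9 = 2.3333
t = (x̄ - μ₀)/SE = (35.00 - 38)/2.3333 = -1.2857
Critical value: t_{0.025,8} = ±2.306
p-value ≈ 0.2345
Decision: fail to reject H₀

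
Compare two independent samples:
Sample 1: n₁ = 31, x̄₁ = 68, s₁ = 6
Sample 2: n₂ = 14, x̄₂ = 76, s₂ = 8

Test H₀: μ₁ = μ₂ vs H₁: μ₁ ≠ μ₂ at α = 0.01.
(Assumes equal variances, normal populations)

Answer: t = -3.7258, reject H₀

Derivation:
Pooled variance: s²_p = [30×6² + 13×8²]/(43) = 44.4651
s_p = 6.6682
SE = s_p×√(1/n₁ + 1/n₂) = 6.6682×√(1/31 + 1/14) = 2.1472
t = (x̄₁ - x̄₂)/SE = (68 - 76)/2.1472 = -3.7258
df = 43, t-critical = ±2.695
Decision: reject H₀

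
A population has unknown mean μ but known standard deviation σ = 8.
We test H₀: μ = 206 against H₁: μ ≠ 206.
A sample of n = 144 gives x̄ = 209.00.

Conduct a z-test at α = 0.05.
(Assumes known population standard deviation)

Standard error: SE = σ/√n = 8/√144 = 0.6667
z-statistic: z = (x̄ - μ₀)/SE = (209.00 - 206)/0.6667 = 4.4998
Critical value: ±1.960
p-value < 0.0001
Decision: reject H₀

Answer: z = 4.4998, reject H₀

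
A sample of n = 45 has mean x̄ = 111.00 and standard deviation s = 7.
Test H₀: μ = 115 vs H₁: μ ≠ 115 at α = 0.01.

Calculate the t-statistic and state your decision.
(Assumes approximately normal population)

df = n - 1 = 44
SE = s/√n = 7/√45 = 1.0435
t = (x̄ - μ₀)/SE = (111.00 - 115)/1.0435 = -3.8333
Critical value: t_{0.005,44} = ±2.692
p-value ≈ 0.0004
Decision: reject H₀

Answer: t = -3.8333, reject H₀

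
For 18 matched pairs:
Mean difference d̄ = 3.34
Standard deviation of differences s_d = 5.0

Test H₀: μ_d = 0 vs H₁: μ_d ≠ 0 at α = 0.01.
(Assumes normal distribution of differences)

df = n - 1 = 17
SE = s_d/√n = 5.0/√18 = 1.1785
t = d̄/SE = 3.34/1.1785 = 2.8341
Critical value: t_{0.005,17} = ±2.898
p-value ≈ 0.0115
Decision: fail to reject H₀

Answer: t = 2.8341, fail to reject H₀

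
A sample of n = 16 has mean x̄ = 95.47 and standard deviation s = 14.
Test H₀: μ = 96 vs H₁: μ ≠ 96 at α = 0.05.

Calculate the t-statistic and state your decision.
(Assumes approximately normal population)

df = n - 1 = 15
SE = s/√n = 14/√16 = 3.5000
t = (x̄ - μ₀)/SE = (95.47 - 96)/3.5000 = -0.1514
Critical value: t_{0.025,15} = ±2.131
p-value ≈ 0.8817
Decision: fail to reject H₀

Answer: t = -0.1514, fail to reject H₀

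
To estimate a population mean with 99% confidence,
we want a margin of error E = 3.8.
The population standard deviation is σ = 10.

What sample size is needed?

z_0.005 = 2.576
n = (z×σ/E)² = (2.576×10/3.8)²
n = 45.9541
Round up: n = 46

Answer: n = 46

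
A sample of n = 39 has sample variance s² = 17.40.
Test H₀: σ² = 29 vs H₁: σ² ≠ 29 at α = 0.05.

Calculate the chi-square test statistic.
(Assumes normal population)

Answer: χ² = 22.8000, reject H₀

Derivation:
df = n - 1 = 38
χ² = (n-1)s²/σ₀² = 38×17.40/29 = 22.8000
Critical values: χ²_{0.975,38} = 22.878, χ²_{0.025,38} = 56.896
Rejection region: χ² < 22.878 or χ² > 56.896
Decision: reject H₀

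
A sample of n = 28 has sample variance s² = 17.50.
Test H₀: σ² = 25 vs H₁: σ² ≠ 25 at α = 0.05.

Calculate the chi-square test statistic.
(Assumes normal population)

Answer: χ² = 18.9000, fail to reject H₀

Derivation:
df = n - 1 = 27
χ² = (n-1)s²/σ₀² = 27×17.50/25 = 18.9000
Critical values: χ²_{0.975,27} = 14.573, χ²_{0.025,27} = 43.195
Rejection region: χ² < 14.573 or χ² > 43.195
Decision: fail to reject H₀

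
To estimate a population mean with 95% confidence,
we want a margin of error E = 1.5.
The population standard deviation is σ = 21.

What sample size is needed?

z_0.025 = 1.960
n = (z×σ/E)² = (1.960×21/1.5)²
n = 752.9536
Round up: n = 753

Answer: n = 753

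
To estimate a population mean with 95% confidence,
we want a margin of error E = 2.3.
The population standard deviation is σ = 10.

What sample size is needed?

z_0.025 = 1.960
n = (z×σ/E)² = (1.960×10/2.3)²
n = 72.6200
Round up: n = 73

Answer: n = 73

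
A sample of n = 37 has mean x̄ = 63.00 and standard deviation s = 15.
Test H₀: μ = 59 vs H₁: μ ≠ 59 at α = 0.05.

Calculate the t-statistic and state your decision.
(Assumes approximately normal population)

df = n - 1 = 36
SE = s/√n = 15/√37 = 2.4660
t = (x̄ - μ₀)/SE = (63.00 - 59)/2.4660 = 1.6221
Critical value: t_{0.025,36} = ±2.028
p-value ≈ 0.1135
Decision: fail to reject H₀

Answer: t = 1.6221, fail to reject H₀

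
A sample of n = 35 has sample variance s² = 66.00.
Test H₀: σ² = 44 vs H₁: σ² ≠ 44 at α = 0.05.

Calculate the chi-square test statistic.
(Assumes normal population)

df = n - 1 = 34
χ² = (n-1)s²/σ₀² = 34×66.00/44 = 51.0000
Critical values: χ²_{0.975,34} = 19.806, χ²_{0.025,34} = 51.966
Rejection region: χ² < 19.806 or χ² > 51.966
Decision: fail to reject H₀

Answer: χ² = 51.0000, fail to reject H₀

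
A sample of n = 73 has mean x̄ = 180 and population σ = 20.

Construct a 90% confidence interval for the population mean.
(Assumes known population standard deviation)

Confidence level: 90%, α = 0.1
z_0.05 = 1.645
SE = σ/√n = 20/√73 = 2.3408
Margin of error = 1.645 × 2.3408 = 3.8506
CI: x̄ ± margin = 180 ± 3.8506
CI: (176.1494, 183.8506)

Answer: (176.1494, 183.8506)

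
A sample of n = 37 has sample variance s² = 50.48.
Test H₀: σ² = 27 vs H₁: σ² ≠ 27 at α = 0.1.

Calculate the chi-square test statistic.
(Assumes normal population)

df = n - 1 = 36
χ² = (n-1)s²/σ₀² = 36×50.48/27 = 67.3067
Critical values: χ²_{0.95,36} = 23.269, χ²_{0.05,36} = 50.998
Rejection region: χ² < 23.269 or χ² > 50.998
Decision: reject H₀

Answer: χ² = 67.3067, reject H₀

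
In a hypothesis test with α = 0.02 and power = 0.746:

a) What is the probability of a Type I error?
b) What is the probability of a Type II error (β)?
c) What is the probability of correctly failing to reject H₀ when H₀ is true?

Answer: a) 0.02, b) 0.254, c) 0.98

Derivation:
a) Type I error probability = α = 0.02
b) Power = P(reject H₀ | H₁ true) = 1 - β = 0.746, so Type II error probability = β = 1 - Power = 0.254
c) P(fail to reject H₀ | H₀ true) = 1 - α = 0.98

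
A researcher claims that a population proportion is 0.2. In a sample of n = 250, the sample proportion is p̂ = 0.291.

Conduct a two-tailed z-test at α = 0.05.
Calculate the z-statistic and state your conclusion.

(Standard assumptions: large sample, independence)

Answer: z = 3.5971, reject H₀

Derivation:
H₀: p = 0.2, H₁: p ≠ 0.2
Standard error: SE = √(p₀(1-p₀)/n) = √(0.2×0.8/250) = 0.025298
z-statistic: z = (p̂ - p₀)/SE = (0.291 - 0.2)/0.025298 = 3.5971
Critical value: z_0.025 = ±1.960
p-value = 0.0003
Decision: reject H₀ at α = 0.05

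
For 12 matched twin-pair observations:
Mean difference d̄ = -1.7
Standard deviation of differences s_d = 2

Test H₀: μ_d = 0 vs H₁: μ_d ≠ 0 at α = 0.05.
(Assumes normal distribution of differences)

Answer: t = -2.9442, reject H₀

Derivation:
df = n - 1 = 11
SE = s_d/√n = 2/√12 = 0.5774
t = d̄/SE = -1.7/0.5774 = -2.9442
Critical value: t_{0.025,11} = ±2.201
p-value ≈ 0.0133
Decision: reject H₀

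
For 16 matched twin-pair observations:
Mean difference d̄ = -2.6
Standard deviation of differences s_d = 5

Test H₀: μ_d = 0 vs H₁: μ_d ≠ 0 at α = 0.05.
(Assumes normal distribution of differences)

df = n - 1 = 15
SE = s_d/√n = 5/√16 = 1.2500
t = d̄/SE = -2.6/1.2500 = -2.0800
Critical value: t_{0.025,15} = ±2.131
p-value ≈ 0.0551
Decision: fail to reject H₀

Answer: t = -2.0800, fail to reject H₀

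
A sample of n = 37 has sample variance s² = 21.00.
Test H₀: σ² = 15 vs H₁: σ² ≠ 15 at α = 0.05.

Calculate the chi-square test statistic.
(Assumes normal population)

Answer: χ² = 50.4000, fail to reject H₀

Derivation:
df = n - 1 = 36
χ² = (n-1)s²/σ₀² = 36×21.00/15 = 50.4000
Critical values: χ²_{0.975,36} = 21.336, χ²_{0.025,36} = 54.437
Rejection region: χ² < 21.336 or χ² > 54.437
Decision: fail to reject H₀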